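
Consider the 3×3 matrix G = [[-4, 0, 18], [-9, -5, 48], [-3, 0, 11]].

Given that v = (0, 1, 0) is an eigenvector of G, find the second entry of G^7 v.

-78125

First find the eigenvalue: Gv = (0, -5, 0) = -5·(0, 1, 0), so λ = -5.
Then G^7 v = λ^7·v = (-5)^7·(0, 1, 0) = -78125·(0, 1, 0) = (0, -78125, 0).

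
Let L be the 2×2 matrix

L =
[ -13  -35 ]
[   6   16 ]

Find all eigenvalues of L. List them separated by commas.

det(L - λI) = (-13 - λ)(16 - λ) - (-35)·(6) = λ^2 - 3λ + 2.
This factors as (λ - 1)·(λ - 2) = 0.
Eigenvalues: 1, 2.

1, 2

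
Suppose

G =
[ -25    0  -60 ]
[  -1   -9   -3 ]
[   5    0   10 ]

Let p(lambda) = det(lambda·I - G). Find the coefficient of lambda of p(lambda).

185

p(lambda) = lambda^3 + 24·lambda^2 + 185·lambda + 450.
The coefficient of lambda is 185.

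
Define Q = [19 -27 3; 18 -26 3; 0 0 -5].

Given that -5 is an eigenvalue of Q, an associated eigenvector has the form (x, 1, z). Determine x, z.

We need (Q + 5I)v = 0.
Q + 5I = [[24, -27, 3], [18, -21, 3], [0, 0, 0]].
Row 1: (24)·x + (-27)·1 + (3)·z = 0
Row 2: (18)·x + (-21)·1 + (3)·z = 0
Row 3: (0)·x + (0)·1 + (0)·z = 0
Solving gives x = 1, z = 1.
Check: Q·(1, 1, 1) = (-5, -5, -5) = -5·(1, 1, 1).

1, 1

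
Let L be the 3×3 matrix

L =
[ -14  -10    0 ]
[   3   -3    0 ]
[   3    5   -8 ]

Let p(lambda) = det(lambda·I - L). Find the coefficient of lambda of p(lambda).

208

p(lambda) = lambda^3 + 25·lambda^2 + 208·lambda + 576.
The coefficient of lambda is 208.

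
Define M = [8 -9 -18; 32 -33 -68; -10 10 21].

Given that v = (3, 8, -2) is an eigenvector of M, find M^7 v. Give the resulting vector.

(-49152, -131072, 32768)

First find the eigenvalue: Mv = (-12, -32, 8) = -4·(3, 8, -2), so λ = -4.
Then M^7 v = λ^7·v = (-4)^7·(3, 8, -2) = -16384·(3, 8, -2) = (-49152, -131072, 32768).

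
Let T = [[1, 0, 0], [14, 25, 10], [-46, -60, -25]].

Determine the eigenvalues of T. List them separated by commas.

Compute the characteristic polynomial p(λ) = det(λI - T).
Expanding along the first row, p(λ) = λ^3 - λ^2 - 25λ + 25.
Rational-root test: λ = -5 gives p(-5) = 0.
Dividing by (λ + 5) leaves λ^2 - 6λ + 5.
The quadratic factors as (λ - 1)·(λ - 5).
Eigenvalues: -5, 1, 5.

-5, 1, 5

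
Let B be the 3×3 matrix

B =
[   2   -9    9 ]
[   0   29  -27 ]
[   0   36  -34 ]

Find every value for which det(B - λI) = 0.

-7, 2, 2

The characteristic polynomial is p(λ) = det(λI - B).
Expanding the 3×3 determinant: p(λ) = λ^3 + 3λ^2 - 24λ + 28.
Since p(2) = 0, λ = 2 is a root.
Factor out (λ - 2): p(λ) = (λ - 2)·(λ^2 + 5λ - 14).
The quadratic factors as (λ + 7)·(λ - 2).
Eigenvalues: -7, 2, 2.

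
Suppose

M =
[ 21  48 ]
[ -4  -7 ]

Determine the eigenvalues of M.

det(M - tI) = (21 - t)(-7 - t) - (48)·(-4) = t^2 - 14t + 45.
This factors as (t - 5)·(t - 9) = 0.
Eigenvalues: 5, 9.

5, 9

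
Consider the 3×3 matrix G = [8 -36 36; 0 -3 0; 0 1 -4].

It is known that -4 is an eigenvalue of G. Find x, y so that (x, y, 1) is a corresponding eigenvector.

We need (G + 4I)v = 0.
G + 4I = [[12, -36, 36], [0, 1, 0], [0, 1, 0]].
Row 1: (12)·x + (-36)·y + (36)·1 = 0
Row 2: (0)·x + (1)·y + (0)·1 = 0
Row 3: (0)·x + (1)·y + (0)·1 = 0
Solving gives x = -3, y = 0.
Check: G·(-3, 0, 1) = (12, 0, -4) = -4·(-3, 0, 1).

-3, 0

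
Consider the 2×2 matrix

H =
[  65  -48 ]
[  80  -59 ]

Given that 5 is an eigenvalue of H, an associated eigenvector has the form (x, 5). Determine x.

4

We need (H - 5I)v = 0.
H - 5I = [[60, -48], [80, -64]].
Row 1: (60)·x + (-48)·5 = 0
Row 2: (80)·x + (-64)·5 = 0
Solving gives x = 4.
Check: H·(4, 5) = (20, 25) = 5·(4, 5).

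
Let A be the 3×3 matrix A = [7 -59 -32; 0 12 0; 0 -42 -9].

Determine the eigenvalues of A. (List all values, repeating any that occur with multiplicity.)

Set up det(λI - A) = 0.
Expanding the 3×3 determinant: p(λ) = λ^3 - 10λ^2 - 87λ + 756.
Rational-root test: λ = -9 gives p(-9) = 0.
Dividing by (λ + 9) leaves λ^2 - 19λ + 84.
The quadratic factors as (λ - 7)·(λ - 12).
Eigenvalues: -9, 7, 12.

-9, 7, 12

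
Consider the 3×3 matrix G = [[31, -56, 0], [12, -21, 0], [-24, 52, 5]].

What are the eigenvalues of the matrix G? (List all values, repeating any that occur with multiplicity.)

Set up det(μI - G) = 0.
Cofactor expansion gives p(μ) = μ^3 - 15μ^2 + 71μ - 105.
Since p(7) = 0, μ = 7 is a root.
Factor out (μ - 7): p(μ) = (μ - 7)·(μ^2 - 8μ + 15).
The quadratic factors as (μ - 3)·(μ - 5).
Eigenvalues: 3, 5, 7.

3, 5, 7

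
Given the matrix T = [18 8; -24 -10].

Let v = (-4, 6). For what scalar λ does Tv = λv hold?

Compute Tv: T·(-4, 6) = (-24, 36).
Since Tv = λv, compare component 1: -24 = λ·-4, so λ = 6.

6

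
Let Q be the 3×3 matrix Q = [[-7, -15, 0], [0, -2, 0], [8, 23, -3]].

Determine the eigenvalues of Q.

Compute the characteristic polynomial p(λ) = det(λI - Q).
Cofactor expansion gives p(λ) = λ^3 + 12λ^2 + 41λ + 42.
Rational-root test: λ = -3 gives p(-3) = 0.
Factor out (λ + 3): p(λ) = (λ + 3)·(λ^2 + 9λ + 14).
The quadratic factors as (λ + 7)·(λ + 2).
Eigenvalues: -7, -3, -2.

-7, -3, -2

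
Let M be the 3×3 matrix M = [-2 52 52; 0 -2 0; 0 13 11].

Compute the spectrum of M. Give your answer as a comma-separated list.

Set up det(μI - M) = 0.
Cofactor expansion gives p(μ) = μ^3 - 7μ^2 - 40μ - 44.
Since p(-2) = 0, μ = -2 is a root.
Dividing by (μ + 2) leaves μ^2 - 9μ - 22.
The quadratic factors as (μ + 2)·(μ - 11).
Eigenvalues: -2, -2, 11.

-2, -2, 11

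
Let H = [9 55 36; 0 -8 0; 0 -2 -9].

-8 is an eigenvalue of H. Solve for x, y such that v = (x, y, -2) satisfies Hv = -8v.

1, 1

We need (H + 8I)v = 0.
H + 8I = [[17, 55, 36], [0, 0, 0], [0, -2, -1]].
Row 1: (17)·x + (55)·y + (36)·-2 = 0
Row 2: (0)·x + (0)·y + (0)·-2 = 0
Row 3: (0)·x + (-2)·y + (-1)·-2 = 0
Solving gives x = 1, y = 1.
Check: H·(1, 1, -2) = (-8, -8, 16) = -8·(1, 1, -2).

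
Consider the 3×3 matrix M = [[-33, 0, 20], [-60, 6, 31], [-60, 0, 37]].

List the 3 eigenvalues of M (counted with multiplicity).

The characteristic polynomial is p(μ) = det(μI - M).
Expanding along the first row, p(μ) = μ^3 - 10μ^2 + 3μ + 126.
Try μ = -3: p(-3) = 0, so -3 is a root.
Factor out (μ + 3): p(μ) = (μ + 3)·(μ^2 - 13μ + 42).
The quadratic factors as (μ - 6)·(μ - 7).
Eigenvalues: -3, 6, 7.

-3, 6, 7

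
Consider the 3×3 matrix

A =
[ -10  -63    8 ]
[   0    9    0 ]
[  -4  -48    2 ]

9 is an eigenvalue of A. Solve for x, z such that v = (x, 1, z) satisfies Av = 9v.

We need (A - 9I)v = 0.
A - 9I = [[-19, -63, 8], [0, 0, 0], [-4, -48, -7]].
Row 1: (-19)·x + (-63)·1 + (8)·z = 0
Row 2: (0)·x + (0)·1 + (0)·z = 0
Row 3: (-4)·x + (-48)·1 + (-7)·z = 0
Solving gives x = -5, z = -4.
Check: A·(-5, 1, -4) = (-45, 9, -36) = 9·(-5, 1, -4).

-5, -4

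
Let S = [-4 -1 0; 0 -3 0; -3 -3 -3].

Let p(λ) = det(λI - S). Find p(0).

36

p(0) = det(0·I − S) = det(−S) = (−1)^3·det(S).
det(S) = -36, so p(0) = 36.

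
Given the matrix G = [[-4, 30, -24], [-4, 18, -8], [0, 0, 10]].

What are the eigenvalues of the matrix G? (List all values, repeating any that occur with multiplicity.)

The characteristic polynomial is p(λ) = det(λI - G).
Expanding the 3×3 determinant: p(λ) = λ^3 - 24λ^2 + 188λ - 480.
Rational-root test: λ = 6 gives p(6) = 0.
Factor out (λ - 6): p(λ) = (λ - 6)·(λ^2 - 18λ + 80).
The quadratic factors as (λ - 8)·(λ - 10).
Eigenvalues: 6, 8, 10.

6, 8, 10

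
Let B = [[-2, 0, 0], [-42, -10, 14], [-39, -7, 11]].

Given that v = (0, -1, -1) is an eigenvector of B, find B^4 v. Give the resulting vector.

First find the eigenvalue: Bv = (0, -4, -4) = 4·(0, -1, -1), so λ = 4.
Then B^4 v = λ^4·v = 4^4·(0, -1, -1) = 256·(0, -1, -1) = (0, -256, -256).

(0, -256, -256)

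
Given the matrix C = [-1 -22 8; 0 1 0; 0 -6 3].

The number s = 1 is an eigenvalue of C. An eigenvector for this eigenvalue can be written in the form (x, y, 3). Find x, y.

We need (C - 1I)v = 0.
C - 1I = [[-2, -22, 8], [0, 0, 0], [0, -6, 2]].
Row 1: (-2)·x + (-22)·y + (8)·3 = 0
Row 2: (0)·x + (0)·y + (0)·3 = 0
Row 3: (0)·x + (-6)·y + (2)·3 = 0
Solving gives x = 1, y = 1.
Check: C·(1, 1, 3) = (1, 1, 3) = 1·(1, 1, 3).

1, 1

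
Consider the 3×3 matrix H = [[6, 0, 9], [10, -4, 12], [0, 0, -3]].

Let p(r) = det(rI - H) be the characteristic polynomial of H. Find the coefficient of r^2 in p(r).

1

The coefficient of r^2 of det(rI - H) is −trace(H).
trace(H) = (6) + (-4) + (-3) = -1, so the coefficient is 1.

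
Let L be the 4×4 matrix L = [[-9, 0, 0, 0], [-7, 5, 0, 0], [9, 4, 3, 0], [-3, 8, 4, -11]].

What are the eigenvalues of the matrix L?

L is lower triangular, so its eigenvalues are the diagonal entries.
Diagonal: -9, 5, 3, -11.

-11, -9, 3, 5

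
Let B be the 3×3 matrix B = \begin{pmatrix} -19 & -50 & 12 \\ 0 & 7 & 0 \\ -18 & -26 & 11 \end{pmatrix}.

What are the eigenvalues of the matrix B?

Compute the characteristic polynomial p(λ) = det(λI - B).
Cofactor expansion gives p(λ) = λ^3 + λ^2 - 49λ - 49.
Try λ = -1: p(-1) = 0, so -1 is a root.
Dividing by (λ + 1) leaves λ^2 - 49.
The quadratic factors as (λ + 7)·(λ - 7).
Eigenvalues: -7, -1, 7.

-7, -1, 7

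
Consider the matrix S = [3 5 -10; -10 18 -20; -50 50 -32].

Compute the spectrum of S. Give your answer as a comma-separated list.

-12, -7, 8

Set up det(rI - S) = 0.
Expanding along the first row, p(r) = r^3 + 11r^2 - 68r - 672.
Rational-root test: r = -7 gives p(-7) = 0.
Dividing by (r + 7) leaves r^2 + 4r - 96.
The quadratic factors as (r + 12)·(r - 8).
Eigenvalues: -12, -7, 8.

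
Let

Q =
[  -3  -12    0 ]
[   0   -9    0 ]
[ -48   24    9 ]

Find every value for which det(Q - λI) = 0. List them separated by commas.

Set up det(μI - Q) = 0.
Expanding the 3×3 determinant: p(μ) = μ^3 + 3μ^2 - 81μ - 243.
Since p(9) = 0, μ = 9 is a root.
Factor out (μ - 9): p(μ) = (μ - 9)·(μ^2 + 12μ + 27).
The quadratic factors as (μ + 9)·(μ + 3).
Eigenvalues: -9, -3, 9.

-9, -3, 9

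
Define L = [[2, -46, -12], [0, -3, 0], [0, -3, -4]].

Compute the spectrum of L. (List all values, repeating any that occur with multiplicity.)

The characteristic polynomial is p(λ) = det(λI - L).
Expanding the 3×3 determinant: p(λ) = λ^3 + 5λ^2 - 2λ - 24.
Since p(-3) = 0, λ = -3 is a root.
Dividing by (λ + 3) leaves λ^2 + 2λ - 8.
The quadratic factors as (λ + 4)·(λ - 2).
Eigenvalues: -4, -3, 2.

-4, -3, 2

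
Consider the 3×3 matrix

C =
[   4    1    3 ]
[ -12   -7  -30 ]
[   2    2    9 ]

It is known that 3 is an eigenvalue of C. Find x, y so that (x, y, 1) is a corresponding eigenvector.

0, -3

We need (C - 3I)v = 0.
C - 3I = [[1, 1, 3], [-12, -10, -30], [2, 2, 6]].
Row 1: (1)·x + (1)·y + (3)·1 = 0
Row 2: (-12)·x + (-10)·y + (-30)·1 = 0
Row 3: (2)·x + (2)·y + (6)·1 = 0
Solving gives x = 0, y = -3.
Check: C·(0, -3, 1) = (0, -9, 3) = 3·(0, -3, 1).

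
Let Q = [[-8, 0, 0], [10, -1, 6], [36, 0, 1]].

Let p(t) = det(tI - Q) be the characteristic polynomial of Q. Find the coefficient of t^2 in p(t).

8

The coefficient of t^2 of det(tI - Q) is −trace(Q).
trace(Q) = (-8) + (-1) + (1) = -8, so the coefficient is 8.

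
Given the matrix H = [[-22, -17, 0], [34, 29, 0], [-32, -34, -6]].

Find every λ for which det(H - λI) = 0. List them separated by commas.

Set up det(sI - H) = 0.
Expanding along the first row, p(s) = s^3 - s^2 - 102s - 360.
Since p(12) = 0, s = 12 is a root.
Factor out (s - 12): p(s) = (s - 12)·(s^2 + 11s + 30).
The quadratic factors as (s + 6)·(s + 5).
Eigenvalues: -6, -5, 12.

-6, -5, 12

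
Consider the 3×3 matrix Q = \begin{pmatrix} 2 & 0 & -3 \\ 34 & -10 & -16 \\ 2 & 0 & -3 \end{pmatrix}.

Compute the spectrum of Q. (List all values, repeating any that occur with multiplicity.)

-10, -1, 0

The characteristic polynomial is p(λ) = det(λI - Q).
Expanding the 3×3 determinant: p(λ) = λ^3 + 11λ^2 + 10λ.
Since p(-1) = 0, λ = -1 is a root.
Factor out (λ + 1): p(λ) = (λ + 1)·(λ^2 + 10λ).
The quadratic factors as (λ + 10)·λ.
Eigenvalues: -10, -1, 0.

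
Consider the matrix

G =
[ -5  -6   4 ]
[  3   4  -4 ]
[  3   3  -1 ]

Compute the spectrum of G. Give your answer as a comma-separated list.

-2, -1, 1

The characteristic polynomial is p(λ) = det(λI - G).
Cofactor expansion gives p(λ) = λ^3 + 2λ^2 - λ - 2.
Since p(-1) = 0, λ = -1 is a root.
Dividing by (λ + 1) leaves λ^2 + λ - 2.
The quadratic factors as (λ + 2)·(λ - 1).
Eigenvalues: -2, -1, 1.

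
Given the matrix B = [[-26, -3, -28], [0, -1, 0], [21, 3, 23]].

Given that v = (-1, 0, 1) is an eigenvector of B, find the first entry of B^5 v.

-32

First find the eigenvalue: Bv = (-2, 0, 2) = 2·(-1, 0, 1), so λ = 2.
Then B^5 v = λ^5·v = 2^5·(-1, 0, 1) = 32·(-1, 0, 1) = (-32, 0, 32).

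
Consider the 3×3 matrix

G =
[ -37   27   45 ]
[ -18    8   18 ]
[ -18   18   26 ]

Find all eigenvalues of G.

-10, -1, 8

The characteristic polynomial is p(λ) = det(λI - G).
Expanding the 3×3 determinant: p(λ) = λ^3 + 3λ^2 - 78λ - 80.
Rational-root test: λ = -10 gives p(-10) = 0.
Dividing by (λ + 10) leaves λ^2 - 7λ - 8.
The quadratic factors as (λ + 1)·(λ - 8).
Eigenvalues: -10, -1, 8.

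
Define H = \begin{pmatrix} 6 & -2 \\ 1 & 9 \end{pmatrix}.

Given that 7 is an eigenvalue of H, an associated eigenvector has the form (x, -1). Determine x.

2

We need (H - 7I)v = 0.
H - 7I = [[-1, -2], [1, 2]].
Row 1: (-1)·x + (-2)·-1 = 0
Row 2: (1)·x + (2)·-1 = 0
Solving gives x = 2.
Check: H·(2, -1) = (14, -7) = 7·(2, -1).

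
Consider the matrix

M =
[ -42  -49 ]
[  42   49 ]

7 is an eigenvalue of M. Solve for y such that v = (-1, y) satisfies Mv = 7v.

1

We need (M - 7I)v = 0.
M - 7I = [[-49, -49], [42, 42]].
Row 1: (-49)·-1 + (-49)·y = 0
Row 2: (42)·-1 + (42)·y = 0
Solving gives y = 1.
Check: M·(-1, 1) = (-7, 7) = 7·(-1, 1).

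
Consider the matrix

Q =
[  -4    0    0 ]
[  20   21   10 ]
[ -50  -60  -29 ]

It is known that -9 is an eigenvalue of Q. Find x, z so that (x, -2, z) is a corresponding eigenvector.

0, 6

We need (Q + 9I)v = 0.
Q + 9I = [[5, 0, 0], [20, 30, 10], [-50, -60, -20]].
Row 1: (5)·x + (0)·-2 + (0)·z = 0
Row 2: (20)·x + (30)·-2 + (10)·z = 0
Row 3: (-50)·x + (-60)·-2 + (-20)·z = 0
Solving gives x = 0, z = 6.
Check: Q·(0, -2, 6) = (0, 18, -54) = -9·(0, -2, 6).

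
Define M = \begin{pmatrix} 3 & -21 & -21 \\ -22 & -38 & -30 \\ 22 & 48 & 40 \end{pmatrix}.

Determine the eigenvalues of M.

-8, 3, 10

Compute the characteristic polynomial p(λ) = det(λI - M).
Cofactor expansion gives p(λ) = λ^3 - 5λ^2 - 74λ + 240.
Rational-root test: λ = -8 gives p(-8) = 0.
Factor out (λ + 8): p(λ) = (λ + 8)·(λ^2 - 13λ + 30).
The quadratic factors as (λ - 3)·(λ - 10).
Eigenvalues: -8, 3, 10.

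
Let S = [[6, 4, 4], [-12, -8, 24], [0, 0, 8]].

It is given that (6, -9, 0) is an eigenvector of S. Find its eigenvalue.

0

Compute Sv: S·(6, -9, 0) = (0, 0, 0).
Since Sv = λv, compare component 1: 0 = λ·6, so λ = 0.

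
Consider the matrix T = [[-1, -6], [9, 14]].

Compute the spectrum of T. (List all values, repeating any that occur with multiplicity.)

det(T - μI) = (-1 - μ)(14 - μ) - (-6)·(9) = μ^2 - 13μ + 40.
This factors as (μ - 5)·(μ - 8) = 0.
Eigenvalues: 5, 8.

5, 8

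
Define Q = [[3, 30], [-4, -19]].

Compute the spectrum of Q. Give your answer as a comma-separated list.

det(Q - μI) = (3 - μ)(-19 - μ) - (30)·(-4) = μ^2 + 16μ + 63.
This factors as (μ + 9)·(μ + 7) = 0.
Eigenvalues: -9, -7.

-9, -7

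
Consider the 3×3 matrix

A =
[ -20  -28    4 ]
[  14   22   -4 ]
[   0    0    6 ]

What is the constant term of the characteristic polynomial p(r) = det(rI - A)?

288

p(0) = det(0·I − A) = det(−A) = (−1)^3·det(A).
det(A) = -288, so p(0) = 288.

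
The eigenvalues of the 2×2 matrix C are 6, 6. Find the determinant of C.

36

det(C) is the product of the eigenvalues: (6) · (6) = 36.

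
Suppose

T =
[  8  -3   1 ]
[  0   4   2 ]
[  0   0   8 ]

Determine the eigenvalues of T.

4, 8, 8

T is upper triangular, so its eigenvalues are the diagonal entries.
Diagonal: 8, 4, 8.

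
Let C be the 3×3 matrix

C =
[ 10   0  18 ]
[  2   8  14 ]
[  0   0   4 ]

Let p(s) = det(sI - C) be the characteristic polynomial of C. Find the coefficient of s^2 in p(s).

The coefficient of s^2 of det(sI - C) is −trace(C).
trace(C) = (10) + (8) + (4) = 22, so the coefficient is -22.

-22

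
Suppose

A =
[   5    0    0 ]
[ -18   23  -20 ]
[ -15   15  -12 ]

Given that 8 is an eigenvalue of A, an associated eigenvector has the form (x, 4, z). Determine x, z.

We need (A - 8I)v = 0.
A - 8I = [[-3, 0, 0], [-18, 15, -20], [-15, 15, -20]].
Row 1: (-3)·x + (0)·4 + (0)·z = 0
Row 2: (-18)·x + (15)·4 + (-20)·z = 0
Row 3: (-15)·x + (15)·4 + (-20)·z = 0
Solving gives x = 0, z = 3.
Check: A·(0, 4, 3) = (0, 32, 24) = 8·(0, 4, 3).

0, 3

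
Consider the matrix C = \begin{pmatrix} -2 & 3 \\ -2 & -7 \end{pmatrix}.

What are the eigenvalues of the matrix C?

det(C - lambda·I) = (-2 - lambda)(-7 - lambda) - (3)·(-2) = lambda^2 + 9·lambda + 20.
This factors as (lambda + 5)·(lambda + 4) = 0.
Eigenvalues: -5, -4.

-5, -4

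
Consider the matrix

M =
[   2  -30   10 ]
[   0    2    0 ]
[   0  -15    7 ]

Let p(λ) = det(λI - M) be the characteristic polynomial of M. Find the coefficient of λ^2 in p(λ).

-11

The coefficient of λ^2 of det(λI - M) is −trace(M).
trace(M) = (2) + (2) + (7) = 11, so the coefficient is -11.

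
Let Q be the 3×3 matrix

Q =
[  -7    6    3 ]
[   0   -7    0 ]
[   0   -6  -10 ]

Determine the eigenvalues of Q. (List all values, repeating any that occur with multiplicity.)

-10, -7, -7

Set up det(λI - Q) = 0.
Cofactor expansion gives p(λ) = λ^3 + 24λ^2 + 189λ + 490.
Since p(-10) = 0, λ = -10 is a root.
Factor out (λ + 10): p(λ) = (λ + 10)·(λ^2 + 14λ + 49).
The quadratic factor is (λ + 7)^2.
Eigenvalues: -10, -7, -7.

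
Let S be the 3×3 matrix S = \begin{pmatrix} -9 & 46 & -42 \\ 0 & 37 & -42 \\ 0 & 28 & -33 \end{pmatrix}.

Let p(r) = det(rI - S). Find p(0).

p(0) = det(0·I − S) = det(−S) = (−1)^3·det(S).
det(S) = 405, so p(0) = -405.

-405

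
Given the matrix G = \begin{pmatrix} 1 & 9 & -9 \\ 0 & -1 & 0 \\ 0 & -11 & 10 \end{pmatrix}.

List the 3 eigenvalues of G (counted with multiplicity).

-1, 1, 10

The characteristic polynomial is p(λ) = det(λI - G).
Expanding the 3×3 determinant: p(λ) = λ^3 - 10λ^2 - λ + 10.
Try λ = -1: p(-1) = 0, so -1 is a root.
Dividing by (λ + 1) leaves λ^2 - 11λ + 10.
The quadratic factors as (λ - 1)·(λ - 10).
Eigenvalues: -1, 1, 10.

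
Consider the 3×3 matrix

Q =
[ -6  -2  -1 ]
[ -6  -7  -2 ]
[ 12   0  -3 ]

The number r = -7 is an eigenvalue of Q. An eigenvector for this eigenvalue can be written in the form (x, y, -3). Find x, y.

1, 2

We need (Q + 7I)v = 0.
Q + 7I = [[1, -2, -1], [-6, 0, -2], [12, 0, 4]].
Row 1: (1)·x + (-2)·y + (-1)·-3 = 0
Row 2: (-6)·x + (0)·y + (-2)·-3 = 0
Row 3: (12)·x + (0)·y + (4)·-3 = 0
Solving gives x = 1, y = 2.
Check: Q·(1, 2, -3) = (-7, -14, 21) = -7·(1, 2, -3).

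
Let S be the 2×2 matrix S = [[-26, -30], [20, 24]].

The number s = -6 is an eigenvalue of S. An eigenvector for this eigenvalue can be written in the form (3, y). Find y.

-2

We need (S + 6I)v = 0.
S + 6I = [[-20, -30], [20, 30]].
Row 1: (-20)·3 + (-30)·y = 0
Row 2: (20)·3 + (30)·y = 0
Solving gives y = -2.
Check: S·(3, -2) = (-18, 12) = -6·(3, -2).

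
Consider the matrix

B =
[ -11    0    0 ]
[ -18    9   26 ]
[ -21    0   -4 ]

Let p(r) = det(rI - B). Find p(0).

p(0) = det(0·I − B) = det(−B) = (−1)^3·det(B).
det(B) = 396, so p(0) = -396.

-396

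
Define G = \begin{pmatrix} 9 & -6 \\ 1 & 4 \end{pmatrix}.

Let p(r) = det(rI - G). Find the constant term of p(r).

p(r) = r^2 - 13r + 42.
The constant term is 42.

42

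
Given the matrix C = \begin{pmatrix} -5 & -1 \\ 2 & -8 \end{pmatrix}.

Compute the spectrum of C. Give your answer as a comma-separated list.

-7, -6

det(C - μI) = (-5 - μ)(-8 - μ) - (-1)·(2) = μ^2 + 13μ + 42.
This factors as (μ + 7)·(μ + 6) = 0.
Eigenvalues: -7, -6.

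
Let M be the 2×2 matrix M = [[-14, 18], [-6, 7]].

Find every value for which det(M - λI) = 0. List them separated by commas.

-5, -2

det(M - rI) = (-14 - r)(7 - r) - (18)·(-6) = r^2 + 7r + 10.
This factors as (r + 5)·(r + 2) = 0.
Eigenvalues: -5, -2.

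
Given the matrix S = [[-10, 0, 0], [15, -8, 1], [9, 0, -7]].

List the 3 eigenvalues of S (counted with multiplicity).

Compute the characteristic polynomial p(λ) = det(λI - S).
Expanding the 3×3 determinant: p(λ) = λ^3 + 25λ^2 + 206λ + 560.
Try λ = -7: p(-7) = 0, so -7 is a root.
Dividing by (λ + 7) leaves λ^2 + 18λ + 80.
The quadratic factors as (λ + 10)·(λ + 8).
Eigenvalues: -10, -8, -7.

-10, -8, -7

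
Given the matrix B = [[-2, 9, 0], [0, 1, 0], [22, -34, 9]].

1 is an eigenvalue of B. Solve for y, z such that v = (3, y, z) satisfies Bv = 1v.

1, -4

We need (B - 1I)v = 0.
B - 1I = [[-3, 9, 0], [0, 0, 0], [22, -34, 8]].
Row 1: (-3)·3 + (9)·y + (0)·z = 0
Row 2: (0)·3 + (0)·y + (0)·z = 0
Row 3: (22)·3 + (-34)·y + (8)·z = 0
Solving gives y = 1, z = -4.
Check: B·(3, 1, -4) = (3, 1, -4) = 1·(3, 1, -4).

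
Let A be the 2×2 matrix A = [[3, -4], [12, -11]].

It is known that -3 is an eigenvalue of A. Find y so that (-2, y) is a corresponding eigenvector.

-3

We need (A + 3I)v = 0.
A + 3I = [[6, -4], [12, -8]].
Row 1: (6)·-2 + (-4)·y = 0
Row 2: (12)·-2 + (-8)·y = 0
Solving gives y = -3.
Check: A·(-2, -3) = (6, 9) = -3·(-2, -3).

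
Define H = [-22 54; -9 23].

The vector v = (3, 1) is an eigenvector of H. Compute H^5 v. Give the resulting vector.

First find the eigenvalue: Hv = (-12, -4) = -4·(3, 1), so λ = -4.
Then H^5 v = λ^5·v = (-4)^5·(3, 1) = -1024·(3, 1) = (-3072, -1024).

(-3072, -1024)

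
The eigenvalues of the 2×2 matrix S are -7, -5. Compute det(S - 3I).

If S has eigenvalues -7, -5, then S - 3I has eigenvalues -10, -8.
det(S - 3I) = (-10) · (-8) = 80.

80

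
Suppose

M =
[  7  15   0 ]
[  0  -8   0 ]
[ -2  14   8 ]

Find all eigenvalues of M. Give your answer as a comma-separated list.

-8, 7, 8

Set up det(λI - M) = 0.
Expanding along the first row, p(λ) = λ^3 - 7λ^2 - 64λ + 448.
Try λ = 8: p(8) = 0, so 8 is a root.
Dividing by (λ - 8) leaves λ^2 + λ - 56.
The quadratic factors as (λ + 8)·(λ - 7).
Eigenvalues: -8, 7, 8.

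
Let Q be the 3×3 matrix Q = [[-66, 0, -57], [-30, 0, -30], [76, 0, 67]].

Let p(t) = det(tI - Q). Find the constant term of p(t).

0

p(t) = t^3 - t^2 - 90t.
The constant term is 0.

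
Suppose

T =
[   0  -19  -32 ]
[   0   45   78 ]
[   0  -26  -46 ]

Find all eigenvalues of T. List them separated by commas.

-7, 0, 6

Compute the characteristic polynomial p(lambda) = det(lambda·I - T).
Expanding along the first row, p(lambda) = lambda^3 + lambda^2 - 42·lambda.
Try lambda = 0: p(0) = 0, so 0 is a root.
Factor out lambda: p(lambda) = lambda·(lambda^2 + lambda - 42).
The quadratic factors as (lambda + 7)·(lambda - 6).
Eigenvalues: -7, 0, 6.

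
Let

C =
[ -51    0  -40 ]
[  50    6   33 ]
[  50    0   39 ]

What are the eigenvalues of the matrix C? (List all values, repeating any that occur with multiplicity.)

Compute the characteristic polynomial p(t) = det(tI - C).
Expanding along the first row, p(t) = t^3 + 6t^2 - 61t - 66.
Since p(-1) = 0, t = -1 is a root.
Dividing by (t + 1) leaves t^2 + 5t - 66.
The quadratic factors as (t + 11)·(t - 6).
Eigenvalues: -11, -1, 6.

-11, -1, 6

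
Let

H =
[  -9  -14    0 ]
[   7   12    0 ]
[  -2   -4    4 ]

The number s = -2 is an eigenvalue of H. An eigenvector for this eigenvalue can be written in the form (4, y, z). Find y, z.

We need (H + 2I)v = 0.
H + 2I = [[-7, -14, 0], [7, 14, 0], [-2, -4, 6]].
Row 1: (-7)·4 + (-14)·y + (0)·z = 0
Row 2: (7)·4 + (14)·y + (0)·z = 0
Row 3: (-2)·4 + (-4)·y + (6)·z = 0
Solving gives y = -2, z = 0.
Check: H·(4, -2, 0) = (-8, 4, 0) = -2·(4, -2, 0).

-2, 0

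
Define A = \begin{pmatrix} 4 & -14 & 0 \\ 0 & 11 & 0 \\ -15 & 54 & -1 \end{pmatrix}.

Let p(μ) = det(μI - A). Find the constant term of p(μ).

p(μ) = μ^3 - 14μ^2 + 29μ + 44.
The constant term is 44.

44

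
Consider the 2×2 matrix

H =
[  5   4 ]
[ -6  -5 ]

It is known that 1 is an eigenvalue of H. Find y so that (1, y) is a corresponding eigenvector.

-1

We need (H - 1I)v = 0.
H - 1I = [[4, 4], [-6, -6]].
Row 1: (4)·1 + (4)·y = 0
Row 2: (-6)·1 + (-6)·y = 0
Solving gives y = -1.
Check: H·(1, -1) = (1, -1) = 1·(1, -1).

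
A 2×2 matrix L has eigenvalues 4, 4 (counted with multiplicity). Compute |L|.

det(L) is the product of the eigenvalues: (4) · (4) = 16.

16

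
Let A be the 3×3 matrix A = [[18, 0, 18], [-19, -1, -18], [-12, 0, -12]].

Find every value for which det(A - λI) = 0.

-1, 0, 6

The characteristic polynomial is p(lambda) = det(lambda·I - A).
Expanding the 3×3 determinant: p(lambda) = lambda^3 - 5·lambda^2 - 6·lambda.
Try lambda = 0: p(0) = 0, so 0 is a root.
Factor out lambda: p(lambda) = lambda·(lambda^2 - 5·lambda - 6).
The quadratic factors as (lambda + 1)·(lambda - 6).
Eigenvalues: -1, 0, 6.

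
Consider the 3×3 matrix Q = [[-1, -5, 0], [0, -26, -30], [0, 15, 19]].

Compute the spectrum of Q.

-11, -1, 4

Compute the characteristic polynomial p(λ) = det(λI - Q).
Cofactor expansion gives p(λ) = λ^3 + 8λ^2 - 37λ - 44.
Since p(-1) = 0, λ = -1 is a root.
Factor out (λ + 1): p(λ) = (λ + 1)·(λ^2 + 7λ - 44).
The quadratic factors as (λ + 11)·(λ - 4).
Eigenvalues: -11, -1, 4.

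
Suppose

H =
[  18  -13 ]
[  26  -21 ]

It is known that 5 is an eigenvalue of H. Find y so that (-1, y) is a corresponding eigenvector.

-1

We need (H - 5I)v = 0.
H - 5I = [[13, -13], [26, -26]].
Row 1: (13)·-1 + (-13)·y = 0
Row 2: (26)·-1 + (-26)·y = 0
Solving gives y = -1.
Check: H·(-1, -1) = (-5, -5) = 5·(-1, -1).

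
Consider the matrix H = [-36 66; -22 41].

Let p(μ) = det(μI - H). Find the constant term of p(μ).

p(μ) = μ^2 - 5μ - 24.
The constant term is -24.

-24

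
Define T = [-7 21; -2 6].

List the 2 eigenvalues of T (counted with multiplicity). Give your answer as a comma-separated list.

-1, 0

det(T - rI) = (-7 - r)(6 - r) - (21)·(-2) = r^2 + r.
This factors as (r + 1)·r = 0.
Eigenvalues: -1, 0.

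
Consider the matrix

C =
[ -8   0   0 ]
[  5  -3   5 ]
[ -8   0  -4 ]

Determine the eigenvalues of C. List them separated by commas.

-8, -4, -3

The characteristic polynomial is p(s) = det(sI - C).
Expanding the 3×3 determinant: p(s) = s^3 + 15s^2 + 68s + 96.
Try s = -4: p(-4) = 0, so -4 is a root.
Dividing by (s + 4) leaves s^2 + 11s + 24.
The quadratic factors as (s + 8)·(s + 3).
Eigenvalues: -8, -4, -3.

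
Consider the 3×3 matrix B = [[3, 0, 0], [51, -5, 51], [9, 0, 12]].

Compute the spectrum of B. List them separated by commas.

Set up det(sI - B) = 0.
Expanding the 3×3 determinant: p(s) = s^3 - 10s^2 - 39s + 180.
Rational-root test: s = -5 gives p(-5) = 0.
Dividing by (s + 5) leaves s^2 - 15s + 36.
The quadratic factors as (s - 3)·(s - 12).
Eigenvalues: -5, 3, 12.

-5, 3, 12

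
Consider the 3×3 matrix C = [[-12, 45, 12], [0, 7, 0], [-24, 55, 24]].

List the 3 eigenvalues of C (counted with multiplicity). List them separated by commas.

0, 7, 12

Compute the characteristic polynomial p(λ) = det(λI - C).
Expanding the 3×3 determinant: p(λ) = λ^3 - 19λ^2 + 84λ.
Rational-root test: λ = 12 gives p(12) = 0.
Dividing by (λ - 12) leaves λ^2 - 7λ.
The quadratic factors as λ·(λ - 7).
Eigenvalues: 0, 7, 12.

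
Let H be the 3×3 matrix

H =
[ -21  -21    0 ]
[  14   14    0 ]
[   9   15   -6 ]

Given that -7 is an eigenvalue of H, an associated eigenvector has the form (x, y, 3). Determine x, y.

3, -2

We need (H + 7I)v = 0.
H + 7I = [[-14, -21, 0], [14, 21, 0], [9, 15, 1]].
Row 1: (-14)·x + (-21)·y + (0)·3 = 0
Row 2: (14)·x + (21)·y + (0)·3 = 0
Row 3: (9)·x + (15)·y + (1)·3 = 0
Solving gives x = 3, y = -2.
Check: H·(3, -2, 3) = (-21, 14, -21) = -7·(3, -2, 3).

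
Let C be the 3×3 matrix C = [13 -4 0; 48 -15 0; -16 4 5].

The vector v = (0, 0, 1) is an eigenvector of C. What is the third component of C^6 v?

15625

First find the eigenvalue: Cv = (0, 0, 5) = 5·(0, 0, 1), so λ = 5.
Then C^6 v = λ^6·v = 5^6·(0, 0, 1) = 15625·(0, 0, 1) = (0, 0, 15625).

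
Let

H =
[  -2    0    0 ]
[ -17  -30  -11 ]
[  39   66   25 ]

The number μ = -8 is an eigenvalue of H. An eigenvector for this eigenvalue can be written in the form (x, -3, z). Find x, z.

We need (H + 8I)v = 0.
H + 8I = [[6, 0, 0], [-17, -22, -11], [39, 66, 33]].
Row 1: (6)·x + (0)·-3 + (0)·z = 0
Row 2: (-17)·x + (-22)·-3 + (-11)·z = 0
Row 3: (39)·x + (66)·-3 + (33)·z = 0
Solving gives x = 0, z = 6.
Check: H·(0, -3, 6) = (0, 24, -48) = -8·(0, -3, 6).

0, 6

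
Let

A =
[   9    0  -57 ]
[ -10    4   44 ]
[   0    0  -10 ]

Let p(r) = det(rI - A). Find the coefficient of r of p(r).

p(r) = r^3 - 3r^2 - 94r + 360.
The coefficient of r is -94.

-94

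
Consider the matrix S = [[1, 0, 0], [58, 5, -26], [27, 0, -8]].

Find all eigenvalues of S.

-8, 1, 5

Compute the characteristic polynomial p(t) = det(tI - S).
Expanding along the first row, p(t) = t^3 + 2t^2 - 43t + 40.
Since p(1) = 0, t = 1 is a root.
Factor out (t - 1): p(t) = (t - 1)·(t^2 + 3t - 40).
The quadratic factors as (t + 8)·(t - 5).
Eigenvalues: -8, 1, 5.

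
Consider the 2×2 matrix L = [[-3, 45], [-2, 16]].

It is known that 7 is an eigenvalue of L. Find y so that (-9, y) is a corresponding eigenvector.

We need (L - 7I)v = 0.
L - 7I = [[-10, 45], [-2, 9]].
Row 1: (-10)·-9 + (45)·y = 0
Row 2: (-2)·-9 + (9)·y = 0
Solving gives y = -2.
Check: L·(-9, -2) = (-63, -14) = 7·(-9, -2).

-2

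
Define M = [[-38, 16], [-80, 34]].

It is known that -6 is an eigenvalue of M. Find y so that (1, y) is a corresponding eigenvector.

2

We need (M + 6I)v = 0.
M + 6I = [[-32, 16], [-80, 40]].
Row 1: (-32)·1 + (16)·y = 0
Row 2: (-80)·1 + (40)·y = 0
Solving gives y = 2.
Check: M·(1, 2) = (-6, -12) = -6·(1, 2).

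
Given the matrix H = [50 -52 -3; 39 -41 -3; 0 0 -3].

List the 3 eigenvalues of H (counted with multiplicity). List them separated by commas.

Compute the characteristic polynomial p(s) = det(sI - H).
Expanding along the first row, p(s) = s^3 - 6s^2 - 49s - 66.
Try s = -2: p(-2) = 0, so -2 is a root.
Factor out (s + 2): p(s) = (s + 2)·(s^2 - 8s - 33).
The quadratic factors as (s + 3)·(s - 11).
Eigenvalues: -3, -2, 11.

-3, -2, 11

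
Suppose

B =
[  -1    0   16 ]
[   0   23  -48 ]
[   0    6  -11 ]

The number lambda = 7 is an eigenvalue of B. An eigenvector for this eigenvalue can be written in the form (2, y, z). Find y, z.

3, 1

We need (B - 7I)v = 0.
B - 7I = [[-8, 0, 16], [0, 16, -48], [0, 6, -18]].
Row 1: (-8)·2 + (0)·y + (16)·z = 0
Row 2: (0)·2 + (16)·y + (-48)·z = 0
Row 3: (0)·2 + (6)·y + (-18)·z = 0
Solving gives y = 3, z = 1.
Check: B·(2, 3, 1) = (14, 21, 7) = 7·(2, 3, 1).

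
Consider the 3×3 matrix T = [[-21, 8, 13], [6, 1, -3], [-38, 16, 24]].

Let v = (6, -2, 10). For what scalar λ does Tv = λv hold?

-2

Compute Tv: T·(6, -2, 10) = (-12, 4, -20).
Since Tv = λv, compare component 1: -12 = λ·6, so λ = -2.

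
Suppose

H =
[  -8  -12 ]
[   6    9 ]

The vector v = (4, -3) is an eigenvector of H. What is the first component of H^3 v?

First find the eigenvalue: Hv = (4, -3) = 1·(4, -3), so λ = 1.
Then H^3 v = λ^3·v = 1^3·(4, -3) = 1·(4, -3) = (4, -3).

4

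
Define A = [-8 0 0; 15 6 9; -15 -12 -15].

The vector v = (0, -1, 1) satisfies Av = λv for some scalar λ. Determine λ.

-3

Compute Av: A·(0, -1, 1) = (0, 3, -3).
Since Av = λv, compare component 2: 3 = λ·-1, so λ = -3.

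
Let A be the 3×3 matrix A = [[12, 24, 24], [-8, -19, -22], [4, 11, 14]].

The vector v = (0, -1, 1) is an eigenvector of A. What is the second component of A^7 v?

First find the eigenvalue: Av = (0, -3, 3) = 3·(0, -1, 1), so λ = 3.
Then A^7 v = λ^7·v = 3^7·(0, -1, 1) = 2187·(0, -1, 1) = (0, -2187, 2187).

-2187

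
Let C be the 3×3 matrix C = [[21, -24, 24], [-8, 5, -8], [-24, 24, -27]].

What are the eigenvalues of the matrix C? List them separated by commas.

-3, -3, 5

Set up det(lambda·I - C) = 0.
Cofactor expansion gives p(lambda) = lambda^3 + lambda^2 - 21·lambda - 45.
Rational-root test: lambda = -3 gives p(-3) = 0.
Dividing by (lambda + 3) leaves lambda^2 - 2·lambda - 15.
The quadratic factors as (lambda + 3)·(lambda - 5).
Eigenvalues: -3, -3, 5.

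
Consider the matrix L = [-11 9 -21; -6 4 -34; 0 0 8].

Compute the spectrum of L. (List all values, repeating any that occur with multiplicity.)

The characteristic polynomial is p(lambda) = det(lambda·I - L).
Cofactor expansion gives p(lambda) = lambda^3 - lambda^2 - 46·lambda - 80.
Try lambda = -2: p(-2) = 0, so -2 is a root.
Dividing by (lambda + 2) leaves lambda^2 - 3·lambda - 40.
The quadratic factors as (lambda + 5)·(lambda - 8).
Eigenvalues: -5, -2, 8.

-5, -2, 8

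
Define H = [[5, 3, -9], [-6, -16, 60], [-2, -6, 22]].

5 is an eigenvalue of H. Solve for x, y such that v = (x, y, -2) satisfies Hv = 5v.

We need (H - 5I)v = 0.
H - 5I = [[0, 3, -9], [-6, -21, 60], [-2, -6, 17]].
Row 1: (0)·x + (3)·y + (-9)·-2 = 0
Row 2: (-6)·x + (-21)·y + (60)·-2 = 0
Row 3: (-2)·x + (-6)·y + (17)·-2 = 0
Solving gives x = 1, y = -6.
Check: H·(1, -6, -2) = (5, -30, -10) = 5·(1, -6, -2).

1, -6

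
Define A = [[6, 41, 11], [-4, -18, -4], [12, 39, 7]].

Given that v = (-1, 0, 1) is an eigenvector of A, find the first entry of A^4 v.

First find the eigenvalue: Av = (5, 0, -5) = -5·(-1, 0, 1), so λ = -5.
Then A^4 v = λ^4·v = (-5)^4·(-1, 0, 1) = 625·(-1, 0, 1) = (-625, 0, 625).

-625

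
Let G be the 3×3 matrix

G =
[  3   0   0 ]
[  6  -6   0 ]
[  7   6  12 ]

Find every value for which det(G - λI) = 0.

-6, 3, 12

G is lower triangular, so its eigenvalues are the diagonal entries.
Diagonal: 3, -6, 12.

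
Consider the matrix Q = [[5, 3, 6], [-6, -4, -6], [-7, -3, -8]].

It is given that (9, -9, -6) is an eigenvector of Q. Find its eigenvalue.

-2

Compute Qv: Q·(9, -9, -6) = (-18, 18, 12).
Since Qv = λv, compare component 1: -18 = λ·9, so λ = -2.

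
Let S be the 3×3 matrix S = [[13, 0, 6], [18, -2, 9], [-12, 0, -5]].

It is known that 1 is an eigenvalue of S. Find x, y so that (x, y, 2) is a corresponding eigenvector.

We need (S - 1I)v = 0.
S - 1I = [[12, 0, 6], [18, -3, 9], [-12, 0, -6]].
Row 1: (12)·x + (0)·y + (6)·2 = 0
Row 2: (18)·x + (-3)·y + (9)·2 = 0
Row 3: (-12)·x + (0)·y + (-6)·2 = 0
Solving gives x = -1, y = 0.
Check: S·(-1, 0, 2) = (-1, 0, 2) = 1·(-1, 0, 2).

-1, 0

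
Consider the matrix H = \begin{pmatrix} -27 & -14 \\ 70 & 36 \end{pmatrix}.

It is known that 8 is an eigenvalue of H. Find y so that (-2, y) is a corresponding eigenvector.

5

We need (H - 8I)v = 0.
H - 8I = [[-35, -14], [70, 28]].
Row 1: (-35)·-2 + (-14)·y = 0
Row 2: (70)·-2 + (28)·y = 0
Solving gives y = 5.
Check: H·(-2, 5) = (-16, 40) = 8·(-2, 5).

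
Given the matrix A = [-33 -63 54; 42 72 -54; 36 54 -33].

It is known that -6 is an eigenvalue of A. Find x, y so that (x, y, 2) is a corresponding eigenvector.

We need (A + 6I)v = 0.
A + 6I = [[-27, -63, 54], [42, 78, -54], [36, 54, -27]].
Row 1: (-27)·x + (-63)·y + (54)·2 = 0
Row 2: (42)·x + (78)·y + (-54)·2 = 0
Row 3: (36)·x + (54)·y + (-27)·2 = 0
Solving gives x = -3, y = 3.
Check: A·(-3, 3, 2) = (18, -18, -12) = -6·(-3, 3, 2).

-3, 3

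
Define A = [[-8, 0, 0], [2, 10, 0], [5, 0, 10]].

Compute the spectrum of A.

A is lower triangular, so its eigenvalues are the diagonal entries.
Diagonal: -8, 10, 10.

-8, 10, 10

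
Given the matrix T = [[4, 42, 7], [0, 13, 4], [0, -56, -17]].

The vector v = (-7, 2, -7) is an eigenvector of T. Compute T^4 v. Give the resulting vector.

First find the eigenvalue: Tv = (7, -2, 7) = -1·(-7, 2, -7), so λ = -1.
Then T^4 v = λ^4·v = (-1)^4·(-7, 2, -7) = 1·(-7, 2, -7) = (-7, 2, -7).

(-7, 2, -7)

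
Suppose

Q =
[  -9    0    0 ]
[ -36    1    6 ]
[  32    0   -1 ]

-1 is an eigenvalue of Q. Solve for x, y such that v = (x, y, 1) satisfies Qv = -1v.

0, -3

We need (Q + 1I)v = 0.
Q + 1I = [[-8, 0, 0], [-36, 2, 6], [32, 0, 0]].
Row 1: (-8)·x + (0)·y + (0)·1 = 0
Row 2: (-36)·x + (2)·y + (6)·1 = 0
Row 3: (32)·x + (0)·y + (0)·1 = 0
Solving gives x = 0, y = -3.
Check: Q·(0, -3, 1) = (0, 3, -1) = -1·(0, -3, 1).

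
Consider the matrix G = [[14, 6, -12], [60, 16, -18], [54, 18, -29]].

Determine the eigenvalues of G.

-4, -2, 7

Compute the characteristic polynomial p(s) = det(sI - G).
Expanding the 3×3 determinant: p(s) = s^3 - s^2 - 34s - 56.
Rational-root test: s = -2 gives p(-2) = 0.
Dividing by (s + 2) leaves s^2 - 3s - 28.
The quadratic factors as (s + 4)·(s - 7).
Eigenvalues: -4, -2, 7.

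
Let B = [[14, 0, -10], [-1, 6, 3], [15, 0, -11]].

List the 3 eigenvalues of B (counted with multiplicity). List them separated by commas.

Set up det(λI - B) = 0.
Cofactor expansion gives p(λ) = λ^3 - 9λ^2 + 14λ + 24.
Since p(6) = 0, λ = 6 is a root.
Dividing by (λ - 6) leaves λ^2 - 3λ - 4.
The quadratic factors as (λ + 1)·(λ - 4).
Eigenvalues: -1, 4, 6.

-1, 4, 6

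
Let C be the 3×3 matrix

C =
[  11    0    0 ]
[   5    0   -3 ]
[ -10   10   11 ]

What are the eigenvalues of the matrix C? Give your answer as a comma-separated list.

Compute the characteristic polynomial p(λ) = det(λI - C).
Expanding along the first row, p(λ) = λ^3 - 22λ^2 + 151λ - 330.
Since p(11) = 0, λ = 11 is a root.
Factor out (λ - 11): p(λ) = (λ - 11)·(λ^2 - 11λ + 30).
The quadratic factors as (λ - 5)·(λ - 6).
Eigenvalues: 5, 6, 11.

5, 6, 11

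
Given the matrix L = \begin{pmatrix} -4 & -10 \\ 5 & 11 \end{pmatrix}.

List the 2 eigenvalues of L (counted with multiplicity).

1, 6

det(L - μI) = (-4 - μ)(11 - μ) - (-10)·(5) = μ^2 - 7μ + 6.
This factors as (μ - 1)·(μ - 6) = 0.
Eigenvalues: 1, 6.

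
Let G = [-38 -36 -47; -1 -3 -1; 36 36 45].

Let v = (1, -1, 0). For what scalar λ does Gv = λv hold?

Compute Gv: G·(1, -1, 0) = (-2, 2, 0).
Since Gv = λv, compare component 1: -2 = λ·1, so λ = -2.

-2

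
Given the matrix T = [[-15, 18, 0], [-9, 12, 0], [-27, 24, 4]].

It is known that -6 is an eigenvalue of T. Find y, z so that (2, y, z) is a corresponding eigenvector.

We need (T + 6I)v = 0.
T + 6I = [[-9, 18, 0], [-9, 18, 0], [-27, 24, 10]].
Row 1: (-9)·2 + (18)·y + (0)·z = 0
Row 2: (-9)·2 + (18)·y + (0)·z = 0
Row 3: (-27)·2 + (24)·y + (10)·z = 0
Solving gives y = 1, z = 3.
Check: T·(2, 1, 3) = (-12, -6, -18) = -6·(2, 1, 3).

1, 3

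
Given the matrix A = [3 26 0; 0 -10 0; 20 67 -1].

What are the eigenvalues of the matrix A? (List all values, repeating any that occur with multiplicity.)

-10, -1, 3

Set up det(λI - A) = 0.
Expanding the 3×3 determinant: p(λ) = λ^3 + 8λ^2 - 23λ - 30.
Try λ = -10: p(-10) = 0, so -10 is a root.
Factor out (λ + 10): p(λ) = (λ + 10)·(λ^2 - 2λ - 3).
The quadratic factors as (λ + 1)·(λ - 3).
Eigenvalues: -10, -1, 3.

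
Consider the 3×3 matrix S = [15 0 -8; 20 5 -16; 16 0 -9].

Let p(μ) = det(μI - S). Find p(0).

p(0) = det(0·I − S) = det(−S) = (−1)^3·det(S).
det(S) = -35, so p(0) = 35.

35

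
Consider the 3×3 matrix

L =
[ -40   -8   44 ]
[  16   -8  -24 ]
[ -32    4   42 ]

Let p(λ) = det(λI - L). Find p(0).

p(0) = det(0·I − L) = det(−L) = (−1)^3·det(L).
det(L) = 384, so p(0) = -384.

-384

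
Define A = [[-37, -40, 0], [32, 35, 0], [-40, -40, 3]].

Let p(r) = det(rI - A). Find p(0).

45

p(0) = det(0·I − A) = det(−A) = (−1)^3·det(A).
det(A) = -45, so p(0) = 45.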